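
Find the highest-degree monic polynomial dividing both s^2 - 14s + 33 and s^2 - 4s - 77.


Factor each:
  s^2 - 14s + 33 = (s - 11)(s - 3)
  s^2 - 4s - 77 = (s - 11)(s + 7)
Common monic factor: s - 11


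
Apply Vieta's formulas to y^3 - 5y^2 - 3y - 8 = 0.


Monic cubic y^3+by^2+cy+d=0: sum=-b, pairwise sum=c, product=-d.
b=-5, c=-3, d=-8
r1+r2+r3 = 5
r1r2+r1r3+r2r3 = -3
r1r2r3 = 8


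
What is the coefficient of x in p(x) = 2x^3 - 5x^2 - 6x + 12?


Read off the coefficient of x: -6


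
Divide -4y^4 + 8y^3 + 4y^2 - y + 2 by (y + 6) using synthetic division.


Synthetic division with c = -6. Coefficients: -4, 8, 4, -1, 2
Bring down -4.
  -4 * -6 = 24; 24 + 8 = 32
  32 * -6 = -192; -192 + 4 = -188
  -188 * -6 = 1128; 1128 - 1 = 1127
  1127 * -6 = -6762; -6762 + 2 = -6760
Quotient: -4y^3 + 32y^2 - 188y + 1127, Remainder: -6760


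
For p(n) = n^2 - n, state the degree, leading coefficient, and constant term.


Highest power of n is 2, with coefficient 1. Constant term is 0.
Degree = 2, leading coefficient = 1, constant term = 0


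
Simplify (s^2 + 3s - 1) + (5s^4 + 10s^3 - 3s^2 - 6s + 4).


Align terms by degree and add:
  s^2 + 3s - 1
+ 5s^4 + 10s^3 - 3s^2 - 6s + 4
= 5s^4 + 10s^3 - 2s^2 - 3s + 3


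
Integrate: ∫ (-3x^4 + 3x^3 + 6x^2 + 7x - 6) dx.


Reverse power rule on each term:
  ∫ -3x^4 dx = -(3/5)x^5
  ∫ 3x^3 dx = (3/4)x^4
  ∫ 6x^2 dx = 2x^3
  ∫ 7x dx = (7/2)x^2
  ∫ -6 dx = -6x
F(x) = -(3/5)x^5 + (3/4)x^4 + 2x^3 + (7/2)x^2 - 6x + C


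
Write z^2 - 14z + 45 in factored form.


Roots satisfy r1 + r2 = -b/a = 14 and r1*r2 = c/a = 45.
So r1 = 9, r2 = 5.
z^2 - 14z + 45 = (z - r1)(z - r2) = (z - 9)(z - 5)


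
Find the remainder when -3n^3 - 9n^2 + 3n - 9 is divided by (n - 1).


By the Remainder Theorem, the remainder equals p(1):
  -3*(1)^3 = -3
  -9*(1)^2 = -9
  3*(1)^1 = 3
  constant: -9
Sum: -3 - 9 + 3 - 9 = -18


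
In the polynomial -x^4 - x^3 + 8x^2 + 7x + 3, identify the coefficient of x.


Read off the coefficient of x: 7


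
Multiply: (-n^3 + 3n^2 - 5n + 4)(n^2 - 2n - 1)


Distribute each term of the first polynomial:
  (-n^3)(n^2 - 2n - 1) = -n^5 + 2n^4 + n^3
  (3n^2)(n^2 - 2n - 1) = 3n^4 - 6n^3 - 3n^2
  (-5n)(n^2 - 2n - 1) = -5n^3 + 10n^2 + 5n
  (4)(n^2 - 2n - 1) = 4n^2 - 8n - 4
Sum: -n^5 + 5n^4 - 10n^3 + 11n^2 - 3n - 4


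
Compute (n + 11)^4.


Expand (n + 11)^4 by repeated multiplication:
  (n + 11)^2 = n^2 + 22n + 121
  (n + 11)^3 = n^3 + 33n^2 + 363n + 1331
= n^4 + 44n^3 + 726n^2 + 5324n + 14641


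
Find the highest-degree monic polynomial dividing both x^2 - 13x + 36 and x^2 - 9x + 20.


Factor each:
  x^2 - 13x + 36 = (x - 4)(x - 9)
  x^2 - 9x + 20 = (x - 4)(x - 5)
Common monic factor: x - 4


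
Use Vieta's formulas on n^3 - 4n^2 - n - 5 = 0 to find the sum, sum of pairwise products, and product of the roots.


Monic cubic n^3+bn^2+cn+d=0: sum=-b, pairwise sum=c, product=-d.
b=-4, c=-1, d=-5
r1+r2+r3 = 4
r1r2+r1r3+r2r3 = -1
r1r2r3 = 5


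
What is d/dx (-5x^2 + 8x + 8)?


Apply the power rule term by term:
  d/dx(-5x^2) = -10x
  d/dx(8x) = 8
  d/dx(8) = 0
p'(x) = -10x + 8


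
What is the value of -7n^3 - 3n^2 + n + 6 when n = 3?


Using direct substitution:
  -7 * (3)^3 = -189
  -3 * (3)^2 = -27
  1 * (3)^1 = 3
  constant: 6
Sum = -189 - 27 + 3 + 6 = -207


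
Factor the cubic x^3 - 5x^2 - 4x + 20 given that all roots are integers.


Try integer roots (divisors of 20). x=-2: p(-2)=0.
Divide out (x + 2): quotient is x^2 - 7x + 10.
Factor the quadratic: (x - 5)(x - 2)
Result: (x + 2)(x - 5)(x - 2)


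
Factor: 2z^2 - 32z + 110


Roots satisfy r1 + r2 = -b/a = 16 and r1*r2 = c/a = 55.
So r1 = 11, r2 = 5.
2z^2 - 32z + 110 = 2(z - r1)(z - r2) = 2(z - 11)(z - 5)


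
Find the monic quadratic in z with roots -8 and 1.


p(z) = (z + 8)(z - 1)
Expand: z^2 + 7z - 8


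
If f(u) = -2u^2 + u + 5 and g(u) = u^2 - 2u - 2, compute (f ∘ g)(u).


Substitute g(u) into f:
f(g(u)) = -2*(u^2 - 2u - 2)^2 + 1*(u^2 - 2u - 2) + 5
(u^2 - 2u - 2)^2 = u^4 - 4u^3 + 8u + 4
Expand and combine: -2u^4 + 8u^3 + u^2 - 18u - 5


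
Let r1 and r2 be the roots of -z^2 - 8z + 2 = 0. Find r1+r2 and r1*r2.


For az^2+bz+c=0: sum = -b/a, product = c/a.
a=-1, b=-8, c=2
Sum = -(-8)/-1 = -8
Product = (2)/-1 = -2


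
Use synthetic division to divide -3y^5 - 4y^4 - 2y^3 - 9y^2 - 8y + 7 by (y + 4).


Synthetic division with c = -4. Coefficients: -3, -4, -2, -9, -8, 7
Bring down -3.
  -3 * -4 = 12; 12 - 4 = 8
  8 * -4 = -32; -32 - 2 = -34
  -34 * -4 = 136; 136 - 9 = 127
  127 * -4 = -508; -508 - 8 = -516
  -516 * -4 = 2064; 2064 + 7 = 2071
Quotient: -3y^4 + 8y^3 - 34y^2 + 127y - 516, Remainder: 2071


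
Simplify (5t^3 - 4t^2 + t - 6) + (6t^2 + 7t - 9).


Align terms by degree and add:
  5t^3 - 4t^2 + t - 6
+ 6t^2 + 7t - 9
= 5t^3 + 2t^2 + 8t - 15


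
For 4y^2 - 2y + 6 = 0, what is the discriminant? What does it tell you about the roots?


D = b^2 - 4ac = (-2)^2 - 4(4)(6) = 4 - 96 = -92
Since D < 0: two complex conjugate roots (no real roots)


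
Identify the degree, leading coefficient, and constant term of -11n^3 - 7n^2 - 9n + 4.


Highest power of n is 3, with coefficient -11. Constant term is 4.
Degree = 3, leading coefficient = -11, constant term = 4


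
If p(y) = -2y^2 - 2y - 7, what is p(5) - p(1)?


p(5) = -67
p(1) = -11
p(5) - p(1) = -67 + 11 = -56


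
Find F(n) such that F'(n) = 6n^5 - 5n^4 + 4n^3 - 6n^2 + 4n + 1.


Reverse power rule on each term:
  ∫ 6n^5 dn = n^6
  ∫ -5n^4 dn = -n^5
  ∫ 4n^3 dn = n^4
  ∫ -6n^2 dn = -2n^3
  ∫ 4n dn = 2n^2
  ∫ 1 dn = n
F(n) = n^6 - n^5 + n^4 - 2n^3 + 2n^2 + n + C


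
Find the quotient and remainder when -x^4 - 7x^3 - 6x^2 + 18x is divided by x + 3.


(-x^4 - 7x^3 - 6x^2 + 18x) / (x + 3)
Step 1: -x^3 * (x + 3) = -x^4 - 3x^3; subtract.
Step 2: -4x^2 * (x + 3) = -4x^3 - 12x^2; subtract.
Step 3: 6x * (x + 3) = 6x^2 + 18x; subtract.
Step 4: 0 * (x + 3) = 0; subtract.
Quotient: -x^3 - 4x^2 + 6x, Remainder: 0


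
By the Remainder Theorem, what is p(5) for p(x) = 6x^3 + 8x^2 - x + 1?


By the Remainder Theorem, the remainder equals p(5):
  6*(5)^3 = 750
  8*(5)^2 = 200
  -1*(5)^1 = -5
  constant: 1
Sum: 750 + 200 - 5 + 1 = 946


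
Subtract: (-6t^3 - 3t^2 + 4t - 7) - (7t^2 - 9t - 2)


Distribute the minus sign:
  (-6t^3 - 3t^2 + 4t - 7)
- (7t^2 - 9t - 2)
Negate second polynomial: -7t^2 + 9t + 2
Add: -6t^3 - 10t^2 + 13t - 5


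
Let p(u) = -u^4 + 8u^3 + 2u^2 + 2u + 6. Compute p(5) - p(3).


p(5) = 441
p(3) = 165
p(5) - p(3) = 441 - 165 = 276


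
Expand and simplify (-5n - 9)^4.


Expand (-5n - 9)^4 by repeated multiplication:
  (-5n - 9)^2 = 25n^2 + 90n + 81
  (-5n - 9)^3 = -125n^3 - 675n^2 - 1215n - 729
= 625n^4 + 4500n^3 + 12150n^2 + 14580n + 6561


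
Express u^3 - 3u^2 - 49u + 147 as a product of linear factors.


Try integer roots (divisors of 147). u=-7: p(-7)=0.
Divide out (u + 7): quotient is u^2 - 10u + 21.
Factor the quadratic: (u - 7)(u - 3)
Result: (u + 7)(u - 7)(u - 3)


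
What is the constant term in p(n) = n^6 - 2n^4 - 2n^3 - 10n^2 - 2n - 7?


Read off the constant term: -7


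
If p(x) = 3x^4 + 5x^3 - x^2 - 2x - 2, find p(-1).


Using direct substitution:
  3 * (-1)^4 = 3
  5 * (-1)^3 = -5
  -1 * (-1)^2 = -1
  -2 * (-1)^1 = 2
  constant: -2
Sum = 3 - 5 - 1 + 2 - 2 = -3


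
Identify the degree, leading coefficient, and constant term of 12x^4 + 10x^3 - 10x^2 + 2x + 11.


Highest power of x is 4, with coefficient 12. Constant term is 11.
Degree = 4, leading coefficient = 12, constant term = 11


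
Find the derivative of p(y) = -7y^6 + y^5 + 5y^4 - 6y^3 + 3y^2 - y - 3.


Apply the power rule term by term:
  d/dy(-7y^6) = -42y^5
  d/dy(y^5) = 5y^4
  d/dy(5y^4) = 20y^3
  d/dy(-6y^3) = -18y^2
  d/dy(3y^2) = 6y
  d/dy(-y) = -1
  d/dy(-3) = 0
p'(y) = -42y^5 + 5y^4 + 20y^3 - 18y^2 + 6y - 1


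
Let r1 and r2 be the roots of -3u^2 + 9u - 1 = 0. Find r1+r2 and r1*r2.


For au^2+bu+c=0: sum = -b/a, product = c/a.
a=-3, b=9, c=-1
Sum = -(9)/-3 = 3
Product = (-1)/-3 = 1/3


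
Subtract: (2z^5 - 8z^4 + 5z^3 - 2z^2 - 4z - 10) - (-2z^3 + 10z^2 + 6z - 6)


Distribute the minus sign:
  (2z^5 - 8z^4 + 5z^3 - 2z^2 - 4z - 10)
- (-2z^3 + 10z^2 + 6z - 6)
Negate second polynomial: 2z^3 - 10z^2 - 6z + 6
Add: 2z^5 - 8z^4 + 7z^3 - 12z^2 - 10z - 4


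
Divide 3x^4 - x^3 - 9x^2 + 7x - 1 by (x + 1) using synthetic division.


Synthetic division with c = -1. Coefficients: 3, -1, -9, 7, -1
Bring down 3.
  3 * -1 = -3; -3 - 1 = -4
  -4 * -1 = 4; 4 - 9 = -5
  -5 * -1 = 5; 5 + 7 = 12
  12 * -1 = -12; -12 - 1 = -13
Quotient: 3x^3 - 4x^2 - 5x + 12, Remainder: -13


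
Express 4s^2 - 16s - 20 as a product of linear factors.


Roots satisfy r1 + r2 = -b/a = 4 and r1*r2 = c/a = -5.
So r1 = -1, r2 = 5.
4s^2 - 16s - 20 = 4(s - r1)(s - r2) = 4(s + 1)(s - 5)


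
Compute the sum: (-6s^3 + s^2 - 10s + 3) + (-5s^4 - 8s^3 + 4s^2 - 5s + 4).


Align terms by degree and add:
  -6s^3 + s^2 - 10s + 3
  -5s^4 - 8s^3 + 4s^2 - 5s + 4
= -5s^4 - 14s^3 + 5s^2 - 15s + 7


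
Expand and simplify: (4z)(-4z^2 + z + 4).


Distribute each term of the first polynomial:
  (4z)(-4z^2 + z + 4) = -16z^3 + 4z^2 + 16z
Sum: -16z^3 + 4z^2 + 16z


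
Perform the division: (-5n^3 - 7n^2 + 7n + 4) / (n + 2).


(-5n^3 - 7n^2 + 7n + 4) / (n + 2)
Step 1: -5n^2 * (n + 2) = -5n^3 - 10n^2; subtract.
Step 2: 3n * (n + 2) = 3n^2 + 6n; subtract.
Step 3: 1 * (n + 2) = n + 2; subtract.
Quotient: -5n^2 + 3n + 1, Remainder: 2


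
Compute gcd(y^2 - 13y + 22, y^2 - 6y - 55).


Factor each:
  y^2 - 13y + 22 = (y - 11)(y - 2)
  y^2 - 6y - 55 = (y - 11)(y + 5)
Common monic factor: y - 11


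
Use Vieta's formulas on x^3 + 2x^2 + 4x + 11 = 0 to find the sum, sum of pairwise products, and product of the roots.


Monic cubic x^3+bx^2+cx+d=0: sum=-b, pairwise sum=c, product=-d.
b=2, c=4, d=11
r1+r2+r3 = -2
r1r2+r1r3+r2r3 = 4
r1r2r3 = -11


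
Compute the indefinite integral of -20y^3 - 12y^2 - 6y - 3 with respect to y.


Reverse power rule on each term:
  ∫ -20y^3 dy = -5y^4
  ∫ -12y^2 dy = -4y^3
  ∫ -6y dy = -3y^2
  ∫ -3 dy = -3y
F(y) = -5y^4 - 4y^3 - 3y^2 - 3y + C


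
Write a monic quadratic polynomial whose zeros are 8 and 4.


p(n) = (n - 8)(n - 4)
Expand: n^2 - 12n + 32


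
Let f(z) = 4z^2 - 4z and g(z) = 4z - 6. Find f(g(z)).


Substitute g(z) into f:
f(g(z)) = 4*(4z - 6)^2 + (-4)*(4z - 6)
(4z - 6)^2 = 16z^2 - 48z + 36
Expand and combine: 64z^2 - 208z + 168


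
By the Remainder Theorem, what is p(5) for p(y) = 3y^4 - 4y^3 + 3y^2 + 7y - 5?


By the Remainder Theorem, the remainder equals p(5):
  3*(5)^4 = 1875
  -4*(5)^3 = -500
  3*(5)^2 = 75
  7*(5)^1 = 35
  constant: -5
Sum: 1875 - 500 + 75 + 35 - 5 = 1480


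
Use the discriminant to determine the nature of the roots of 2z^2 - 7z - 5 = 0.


D = b^2 - 4ac = (-7)^2 - 4(2)(-5) = 49 + 40 = 89
Since D > 0: two distinct irrational roots


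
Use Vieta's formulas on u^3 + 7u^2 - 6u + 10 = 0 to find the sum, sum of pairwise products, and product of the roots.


Monic cubic u^3+bu^2+cu+d=0: sum=-b, pairwise sum=c, product=-d.
b=7, c=-6, d=10
r1+r2+r3 = -7
r1r2+r1r3+r2r3 = -6
r1r2r3 = -10


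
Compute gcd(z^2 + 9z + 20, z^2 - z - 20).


Factor each:
  z^2 + 9z + 20 = (z + 4)(z + 5)
  z^2 - z - 20 = (z + 4)(z - 5)
Common monic factor: z + 4


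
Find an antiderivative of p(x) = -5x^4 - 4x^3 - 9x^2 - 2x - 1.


Reverse power rule on each term:
  ∫ -5x^4 dx = -x^5
  ∫ -4x^3 dx = -x^4
  ∫ -9x^2 dx = -3x^3
  ∫ -2x dx = -x^2
  ∫ -1 dx = -x
F(x) = -x^5 - x^4 - 3x^3 - x^2 - x + C


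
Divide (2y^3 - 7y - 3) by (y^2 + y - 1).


(2y^3 - 7y - 3) / (y^2 + y - 1)
Step 1: 2y * (y^2 + y - 1) = 2y^3 + 2y^2 - 2y; subtract.
Step 2: -2 * (y^2 + y - 1) = -2y^2 - 2y + 2; subtract.
Quotient: 2y - 2, Remainder: -3y - 5


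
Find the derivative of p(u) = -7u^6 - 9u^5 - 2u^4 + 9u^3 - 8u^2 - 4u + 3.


Apply the power rule term by term:
  d/du(-7u^6) = -42u^5
  d/du(-9u^5) = -45u^4
  d/du(-2u^4) = -8u^3
  d/du(9u^3) = 27u^2
  d/du(-8u^2) = -16u
  d/du(-4u) = -4
  d/du(3) = 0
p'(u) = -42u^5 - 45u^4 - 8u^3 + 27u^2 - 16u - 4


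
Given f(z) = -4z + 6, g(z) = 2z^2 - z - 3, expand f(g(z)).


Substitute g(z) into f:
f(g(z)) = -4*(2z^2 - z - 3) + 6
Expand and combine: -8z^2 + 4z + 18


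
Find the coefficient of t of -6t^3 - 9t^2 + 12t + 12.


Read off the coefficient of t: 12


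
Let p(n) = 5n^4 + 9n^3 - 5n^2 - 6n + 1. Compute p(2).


Using direct substitution:
  5 * (2)^4 = 80
  9 * (2)^3 = 72
  -5 * (2)^2 = -20
  -6 * (2)^1 = -12
  constant: 1
Sum = 80 + 72 - 20 - 12 + 1 = 121


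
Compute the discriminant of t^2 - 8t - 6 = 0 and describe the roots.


D = b^2 - 4ac = (-8)^2 - 4(1)(-6) = 64 + 24 = 88
Since D > 0: two distinct irrational roots


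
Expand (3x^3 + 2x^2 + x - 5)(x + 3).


Distribute each term of the first polynomial:
  (3x^3)(x + 3) = 3x^4 + 9x^3
  (2x^2)(x + 3) = 2x^3 + 6x^2
  (x)(x + 3) = x^2 + 3x
  (-5)(x + 3) = -5x - 15
Sum: 3x^4 + 11x^3 + 7x^2 - 2x - 15


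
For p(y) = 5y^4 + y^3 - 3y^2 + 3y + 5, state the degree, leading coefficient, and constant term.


Highest power of y is 4, with coefficient 5. Constant term is 5.
Degree = 4, leading coefficient = 5, constant term = 5


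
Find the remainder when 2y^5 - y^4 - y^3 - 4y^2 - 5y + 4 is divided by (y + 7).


By the Remainder Theorem, the remainder equals p(-7):
  2*(-7)^5 = -33614
  -1*(-7)^4 = -2401
  -1*(-7)^3 = 343
  -4*(-7)^2 = -196
  -5*(-7)^1 = 35
  constant: 4
Sum: -33614 - 2401 + 343 - 196 + 35 + 4 = -35829


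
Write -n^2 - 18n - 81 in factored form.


Roots satisfy r1 + r2 = -b/a = -18 and r1*r2 = c/a = 81.
So r1 = -9, r2 = -9.
-n^2 - 18n - 81 = -(n - r1)(n - r2) = -(n + 9)(n + 9)


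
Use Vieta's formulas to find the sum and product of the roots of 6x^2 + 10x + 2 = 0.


For ax^2+bx+c=0: sum = -b/a, product = c/a.
a=6, b=10, c=2
Sum = -(10)/6 = -5/3
Product = (2)/6 = 1/3


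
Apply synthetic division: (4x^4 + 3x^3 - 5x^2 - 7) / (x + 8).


Synthetic division with c = -8. Coefficients: 4, 3, -5, 0, -7
Bring down 4.
  4 * -8 = -32; -32 + 3 = -29
  -29 * -8 = 232; 232 - 5 = 227
  227 * -8 = -1816; -1816 + 0 = -1816
  -1816 * -8 = 14528; 14528 - 7 = 14521
Quotient: 4x^3 - 29x^2 + 227x - 1816, Remainder: 14521


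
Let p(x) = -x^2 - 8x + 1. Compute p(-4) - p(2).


p(-4) = 17
p(2) = -19
p(-4) - p(2) = 17 + 19 = 36


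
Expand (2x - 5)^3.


Expand (2x - 5)^3 by repeated multiplication:
  (2x - 5)^2 = 4x^2 - 20x + 25
= 8x^3 - 60x^2 + 150x - 125


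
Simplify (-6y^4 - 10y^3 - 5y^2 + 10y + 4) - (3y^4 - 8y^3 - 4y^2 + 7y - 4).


Distribute the minus sign:
  (-6y^4 - 10y^3 - 5y^2 + 10y + 4)
- (3y^4 - 8y^3 - 4y^2 + 7y - 4)
Negate second polynomial: -3y^4 + 8y^3 + 4y^2 - 7y + 4
Add: -9y^4 - 2y^3 - y^2 + 3y + 8


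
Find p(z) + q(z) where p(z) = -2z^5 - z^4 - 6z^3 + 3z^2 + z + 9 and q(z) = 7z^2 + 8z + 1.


Align terms by degree and add:
  -2z^5 - z^4 - 6z^3 + 3z^2 + z + 9
+ 7z^2 + 8z + 1
= -2z^5 - z^4 - 6z^3 + 10z^2 + 9z + 10


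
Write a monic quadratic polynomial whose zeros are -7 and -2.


p(y) = (y + 7)(y + 2)
Expand: y^2 + 9y + 14


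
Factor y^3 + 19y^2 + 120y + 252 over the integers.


Try integer roots (divisors of 252). y=-7: p(-7)=0.
Divide out (y + 7): quotient is y^2 + 12y + 36.
Factor the quadratic: (y + 6)(y + 6)
Result: (y + 7)(y + 6)(y + 6)


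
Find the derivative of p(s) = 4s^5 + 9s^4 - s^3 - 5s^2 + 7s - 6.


Apply the power rule term by term:
  d/ds(4s^5) = 20s^4
  d/ds(9s^4) = 36s^3
  d/ds(-s^3) = -3s^2
  d/ds(-5s^2) = -10s
  d/ds(7s) = 7
  d/ds(-6) = 0
p'(s) = 20s^4 + 36s^3 - 3s^2 - 10s + 7


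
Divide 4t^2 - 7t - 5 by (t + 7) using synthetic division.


Synthetic division with c = -7. Coefficients: 4, -7, -5
Bring down 4.
  4 * -7 = -28; -28 - 7 = -35
  -35 * -7 = 245; 245 - 5 = 240
Quotient: 4t - 35, Remainder: 240


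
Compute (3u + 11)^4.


Expand (3u + 11)^4 by repeated multiplication:
  (3u + 11)^2 = 9u^2 + 66u + 121
  (3u + 11)^3 = 27u^3 + 297u^2 + 1089u + 1331
= 81u^4 + 1188u^3 + 6534u^2 + 15972u + 14641


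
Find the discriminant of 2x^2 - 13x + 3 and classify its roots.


D = b^2 - 4ac = (-13)^2 - 4(2)(3) = 169 - 24 = 145
Since D > 0: two distinct irrational roots


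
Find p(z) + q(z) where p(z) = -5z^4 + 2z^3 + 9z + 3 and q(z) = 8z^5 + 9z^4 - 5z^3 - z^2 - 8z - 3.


Align terms by degree and add:
  -5z^4 + 2z^3 + 9z + 3
+ 8z^5 + 9z^4 - 5z^3 - z^2 - 8z - 3
= 8z^5 + 4z^4 - 3z^3 - z^2 + z


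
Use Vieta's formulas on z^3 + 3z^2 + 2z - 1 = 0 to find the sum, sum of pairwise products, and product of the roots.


Monic cubic z^3+bz^2+cz+d=0: sum=-b, pairwise sum=c, product=-d.
b=3, c=2, d=-1
r1+r2+r3 = -3
r1r2+r1r3+r2r3 = 2
r1r2r3 = 1


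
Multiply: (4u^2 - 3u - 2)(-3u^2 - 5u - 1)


Distribute each term of the first polynomial:
  (4u^2)(-3u^2 - 5u - 1) = -12u^4 - 20u^3 - 4u^2
  (-3u)(-3u^2 - 5u - 1) = 9u^3 + 15u^2 + 3u
  (-2)(-3u^2 - 5u - 1) = 6u^2 + 10u + 2
Sum: -12u^4 - 11u^3 + 17u^2 + 13u + 2


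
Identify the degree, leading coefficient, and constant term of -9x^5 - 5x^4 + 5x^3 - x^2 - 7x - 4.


Highest power of x is 5, with coefficient -9. Constant term is -4.
Degree = 5, leading coefficient = -9, constant term = -4


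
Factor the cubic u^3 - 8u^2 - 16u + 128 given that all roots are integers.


Try integer roots (divisors of 128). u=8: p(8)=0.
Divide out (u - 8): quotient is u^2 - 16.
Factor the quadratic: (u - 4)(u + 4)
Result: (u - 8)(u - 4)(u + 4)


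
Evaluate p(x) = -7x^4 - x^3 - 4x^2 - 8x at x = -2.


Using direct substitution:
  -7 * (-2)^4 = -112
  -1 * (-2)^3 = 8
  -4 * (-2)^2 = -16
  -8 * (-2)^1 = 16
  constant: 0
Sum = -112 + 8 - 16 + 16 + 0 = -104


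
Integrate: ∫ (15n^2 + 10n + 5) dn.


Reverse power rule on each term:
  ∫ 15n^2 dn = 5n^3
  ∫ 10n dn = 5n^2
  ∫ 5 dn = 5n
F(n) = 5n^3 + 5n^2 + 5n + C


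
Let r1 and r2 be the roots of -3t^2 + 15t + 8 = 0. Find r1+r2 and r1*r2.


For at^2+bt+c=0: sum = -b/a, product = c/a.
a=-3, b=15, c=8
Sum = -(15)/-3 = 5
Product = (8)/-3 = -8/3


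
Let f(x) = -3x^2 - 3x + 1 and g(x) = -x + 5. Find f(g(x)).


Substitute g(x) into f:
f(g(x)) = -3*(-x + 5)^2 + (-3)*(-x + 5) + 1
(-x + 5)^2 = x^2 - 10x + 25
Expand and combine: -3x^2 + 33x - 89


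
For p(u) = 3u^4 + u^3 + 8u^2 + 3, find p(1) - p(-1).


p(1) = 15
p(-1) = 13
p(1) - p(-1) = 15 - 13 = 2


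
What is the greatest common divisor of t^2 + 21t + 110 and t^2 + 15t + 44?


Factor each:
  t^2 + 21t + 110 = (t + 11)(t + 10)
  t^2 + 15t + 44 = (t + 11)(t + 4)
Common monic factor: t + 11


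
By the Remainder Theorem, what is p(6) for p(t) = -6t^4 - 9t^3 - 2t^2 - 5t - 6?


By the Remainder Theorem, the remainder equals p(6):
  -6*(6)^4 = -7776
  -9*(6)^3 = -1944
  -2*(6)^2 = -72
  -5*(6)^1 = -30
  constant: -6
Sum: -7776 - 1944 - 72 - 30 - 6 = -9828


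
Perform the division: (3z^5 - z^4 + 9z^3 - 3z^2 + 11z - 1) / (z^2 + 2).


(3z^5 - z^4 + 9z^3 - 3z^2 + 11z - 1) / (z^2 + 2)
Step 1: 3z^3 * (z^2 + 2) = 3z^5 + 6z^3; subtract.
Step 2: -z^2 * (z^2 + 2) = -z^4 - 2z^2; subtract.
Step 3: 3z * (z^2 + 2) = 3z^3 + 6z; subtract.
Step 4: -1 * (z^2 + 2) = -z^2 - 2; subtract.
Quotient: 3z^3 - z^2 + 3z - 1, Remainder: 5z + 1


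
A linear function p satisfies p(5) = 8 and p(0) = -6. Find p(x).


p(x) = mx + b. Using p(5)=8, p(0)=-6:
m = (8 + 6)/(5) = 14/5 = 14/5
b = 8 - m*(5) = 8 - 14 = -6
p(x) = (14/5)x - 6


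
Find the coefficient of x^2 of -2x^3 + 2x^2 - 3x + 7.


Read off the coefficient of x^2: 2


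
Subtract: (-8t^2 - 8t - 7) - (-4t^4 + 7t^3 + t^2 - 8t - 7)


Distribute the minus sign:
  (-8t^2 - 8t - 7)
- (-4t^4 + 7t^3 + t^2 - 8t - 7)
Negate second polynomial: 4t^4 - 7t^3 - t^2 + 8t + 7
Add: 4t^4 - 7t^3 - 9t^2


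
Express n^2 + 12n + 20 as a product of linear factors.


Roots satisfy r1 + r2 = -b/a = -12 and r1*r2 = c/a = 20.
So r1 = -10, r2 = -2.
n^2 + 12n + 20 = (n - r1)(n - r2) = (n + 10)(n + 2)


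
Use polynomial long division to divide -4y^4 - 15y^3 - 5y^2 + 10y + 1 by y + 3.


(-4y^4 - 15y^3 - 5y^2 + 10y + 1) / (y + 3)
Step 1: -4y^3 * (y + 3) = -4y^4 - 12y^3; subtract.
Step 2: -3y^2 * (y + 3) = -3y^3 - 9y^2; subtract.
Step 3: 4y * (y + 3) = 4y^2 + 12y; subtract.
Step 4: -2 * (y + 3) = -2y - 6; subtract.
Quotient: -4y^3 - 3y^2 + 4y - 2, Remainder: 7


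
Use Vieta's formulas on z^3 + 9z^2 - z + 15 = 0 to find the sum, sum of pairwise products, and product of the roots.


Monic cubic z^3+bz^2+cz+d=0: sum=-b, pairwise sum=c, product=-d.
b=9, c=-1, d=15
r1+r2+r3 = -9
r1r2+r1r3+r2r3 = -1
r1r2r3 = -15


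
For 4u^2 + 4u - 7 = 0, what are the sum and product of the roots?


For au^2+bu+c=0: sum = -b/a, product = c/a.
a=4, b=4, c=-7
Sum = -(4)/4 = -1
Product = (-7)/4 = -7/4


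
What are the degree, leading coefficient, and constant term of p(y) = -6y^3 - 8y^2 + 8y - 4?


Highest power of y is 3, with coefficient -6. Constant term is -4.
Degree = 3, leading coefficient = -6, constant term = -4


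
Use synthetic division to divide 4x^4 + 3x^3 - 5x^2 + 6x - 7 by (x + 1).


Synthetic division with c = -1. Coefficients: 4, 3, -5, 6, -7
Bring down 4.
  4 * -1 = -4; -4 + 3 = -1
  -1 * -1 = 1; 1 - 5 = -4
  -4 * -1 = 4; 4 + 6 = 10
  10 * -1 = -10; -10 - 7 = -17
Quotient: 4x^3 - x^2 - 4x + 10, Remainder: -17


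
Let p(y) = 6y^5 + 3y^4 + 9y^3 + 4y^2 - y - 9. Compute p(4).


Using direct substitution:
  6 * (4)^5 = 6144
  3 * (4)^4 = 768
  9 * (4)^3 = 576
  4 * (4)^2 = 64
  -1 * (4)^1 = -4
  constant: -9
Sum = 6144 + 768 + 576 + 64 - 4 - 9 = 7539


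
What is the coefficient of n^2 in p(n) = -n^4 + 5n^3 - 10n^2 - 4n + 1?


Read off the coefficient of n^2: -10


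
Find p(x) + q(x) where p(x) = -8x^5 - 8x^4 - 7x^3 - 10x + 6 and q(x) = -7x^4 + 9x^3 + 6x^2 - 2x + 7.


Align terms by degree and add:
  -8x^5 - 8x^4 - 7x^3 - 10x + 6
  -7x^4 + 9x^3 + 6x^2 - 2x + 7
= -8x^5 - 15x^4 + 2x^3 + 6x^2 - 12x + 13


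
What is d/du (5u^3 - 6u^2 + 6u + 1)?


Apply the power rule term by term:
  d/du(5u^3) = 15u^2
  d/du(-6u^2) = -12u
  d/du(6u) = 6
  d/du(1) = 0
p'(u) = 15u^2 - 12u + 6


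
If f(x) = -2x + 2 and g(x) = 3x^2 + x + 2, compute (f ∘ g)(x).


Substitute g(x) into f:
f(g(x)) = -2*(3x^2 + x + 2) + 2
Expand and combine: -6x^2 - 2x - 2


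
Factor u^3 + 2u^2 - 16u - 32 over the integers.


Try integer roots (divisors of -32). u=4: p(4)=0.
Divide out (u - 4): quotient is u^2 + 6u + 8.
Factor the quadratic: (u + 4)(u + 2)
Result: (u - 4)(u + 4)(u + 2)


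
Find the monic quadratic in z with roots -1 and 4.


p(z) = (z + 1)(z - 4)
Expand: z^2 - 3z - 4


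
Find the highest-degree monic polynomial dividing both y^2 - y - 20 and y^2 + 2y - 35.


Factor each:
  y^2 - y - 20 = (y - 5)(y + 4)
  y^2 + 2y - 35 = (y - 5)(y + 7)
Common monic factor: y - 5


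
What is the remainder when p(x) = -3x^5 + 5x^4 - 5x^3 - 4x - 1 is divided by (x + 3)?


By the Remainder Theorem, the remainder equals p(-3):
  -3*(-3)^5 = 729
  5*(-3)^4 = 405
  -5*(-3)^3 = 135
  0*(-3)^2 = 0
  -4*(-3)^1 = 12
  constant: -1
Sum: 729 + 405 + 135 + 0 + 12 - 1 = 1280


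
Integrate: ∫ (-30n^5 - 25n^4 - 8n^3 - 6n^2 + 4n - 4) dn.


Reverse power rule on each term:
  ∫ -30n^5 dn = -5n^6
  ∫ -25n^4 dn = -5n^5
  ∫ -8n^3 dn = -2n^4
  ∫ -6n^2 dn = -2n^3
  ∫ 4n dn = 2n^2
  ∫ -4 dn = -4n
F(n) = -5n^6 - 5n^5 - 2n^4 - 2n^3 + 2n^2 - 4n + C


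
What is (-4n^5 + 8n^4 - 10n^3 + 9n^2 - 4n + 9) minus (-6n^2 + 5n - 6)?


Distribute the minus sign:
  (-4n^5 + 8n^4 - 10n^3 + 9n^2 - 4n + 9)
- (-6n^2 + 5n - 6)
Negate second polynomial: 6n^2 - 5n + 6
Add: -4n^5 + 8n^4 - 10n^3 + 15n^2 - 9n + 15


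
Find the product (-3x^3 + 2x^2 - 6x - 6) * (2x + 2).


Distribute each term of the first polynomial:
  (-3x^3)(2x + 2) = -6x^4 - 6x^3
  (2x^2)(2x + 2) = 4x^3 + 4x^2
  (-6x)(2x + 2) = -12x^2 - 12x
  (-6)(2x + 2) = -12x - 12
Sum: -6x^4 - 2x^3 - 8x^2 - 24x - 12


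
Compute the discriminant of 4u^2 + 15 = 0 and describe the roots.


D = b^2 - 4ac = (0)^2 - 4(4)(15) = 0 - 240 = -240
Since D < 0: two complex conjugate roots (no real roots)


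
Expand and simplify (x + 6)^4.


Expand (x + 6)^4 by repeated multiplication:
  (x + 6)^2 = x^2 + 12x + 36
  (x + 6)^3 = x^3 + 18x^2 + 108x + 216
= x^4 + 24x^3 + 216x^2 + 864x + 1296


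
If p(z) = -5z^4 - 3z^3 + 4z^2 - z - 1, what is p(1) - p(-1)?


p(1) = -6
p(-1) = 2
p(1) - p(-1) = -6 - 2 = -8


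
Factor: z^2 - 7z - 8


Roots satisfy r1 + r2 = -b/a = 7 and r1*r2 = c/a = -8.
So r1 = 8, r2 = -1.
z^2 - 7z - 8 = (z - r1)(z - r2) = (z - 8)(z + 1)


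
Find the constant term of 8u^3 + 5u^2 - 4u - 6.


Read off the constant term: -6


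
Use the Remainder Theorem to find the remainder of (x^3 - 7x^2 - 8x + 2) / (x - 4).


By the Remainder Theorem, the remainder equals p(4):
  1*(4)^3 = 64
  -7*(4)^2 = -112
  -8*(4)^1 = -32
  constant: 2
Sum: 64 - 112 - 32 + 2 = -78


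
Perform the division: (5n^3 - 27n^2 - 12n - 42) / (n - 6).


(5n^3 - 27n^2 - 12n - 42) / (n - 6)
Step 1: 5n^2 * (n - 6) = 5n^3 - 30n^2; subtract.
Step 2: 3n * (n - 6) = 3n^2 - 18n; subtract.
Step 3: 6 * (n - 6) = 6n - 36; subtract.
Quotient: 5n^2 + 3n + 6, Remainder: -6


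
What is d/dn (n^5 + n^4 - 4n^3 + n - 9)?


Apply the power rule term by term:
  d/dn(n^5) = 5n^4
  d/dn(n^4) = 4n^3
  d/dn(-4n^3) = -12n^2
  d/dn(n) = 1
  d/dn(-9) = 0
p'(n) = 5n^4 + 4n^3 - 12n^2 + 1


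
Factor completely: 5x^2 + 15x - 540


Roots satisfy r1 + r2 = -b/a = -3 and r1*r2 = c/a = -108.
So r1 = 9, r2 = -12.
5x^2 + 15x - 540 = 5(x - r1)(x - r2) = 5(x - 9)(x + 12)


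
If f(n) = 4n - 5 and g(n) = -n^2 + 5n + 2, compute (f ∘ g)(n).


Substitute g(n) into f:
f(g(n)) = 4*(-n^2 + 5n + 2) + (-5)
Expand and combine: -4n^2 + 20n + 3


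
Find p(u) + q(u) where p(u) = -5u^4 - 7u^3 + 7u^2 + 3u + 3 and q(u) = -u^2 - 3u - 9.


Align terms by degree and add:
  -5u^4 - 7u^3 + 7u^2 + 3u + 3
  -u^2 - 3u - 9
= -5u^4 - 7u^3 + 6u^2 - 6


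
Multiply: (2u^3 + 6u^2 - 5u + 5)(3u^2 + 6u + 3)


Distribute each term of the first polynomial:
  (2u^3)(3u^2 + 6u + 3) = 6u^5 + 12u^4 + 6u^3
  (6u^2)(3u^2 + 6u + 3) = 18u^4 + 36u^3 + 18u^2
  (-5u)(3u^2 + 6u + 3) = -15u^3 - 30u^2 - 15u
  (5)(3u^2 + 6u + 3) = 15u^2 + 30u + 15
Sum: 6u^5 + 30u^4 + 27u^3 + 3u^2 + 15u + 15


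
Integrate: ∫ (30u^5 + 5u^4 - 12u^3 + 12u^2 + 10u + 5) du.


Reverse power rule on each term:
  ∫ 30u^5 du = 5u^6
  ∫ 5u^4 du = u^5
  ∫ -12u^3 du = -3u^4
  ∫ 12u^2 du = 4u^3
  ∫ 10u du = 5u^2
  ∫ 5 du = 5u
F(u) = 5u^6 + u^5 - 3u^4 + 4u^3 + 5u^2 + 5u + C


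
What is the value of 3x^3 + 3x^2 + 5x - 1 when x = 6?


Using direct substitution:
  3 * (6)^3 = 648
  3 * (6)^2 = 108
  5 * (6)^1 = 30
  constant: -1
Sum = 648 + 108 + 30 - 1 = 785


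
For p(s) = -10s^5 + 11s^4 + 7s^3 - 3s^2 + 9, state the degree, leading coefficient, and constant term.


Highest power of s is 5, with coefficient -10. Constant term is 9.
Degree = 5, leading coefficient = -10, constant term = 9


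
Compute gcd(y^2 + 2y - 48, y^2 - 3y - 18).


Factor each:
  y^2 + 2y - 48 = (y - 6)(y + 8)
  y^2 - 3y - 18 = (y - 6)(y + 3)
Common monic factor: y - 6


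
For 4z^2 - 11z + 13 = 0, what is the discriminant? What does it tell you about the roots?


D = b^2 - 4ac = (-11)^2 - 4(4)(13) = 121 - 208 = -87
Since D < 0: two complex conjugate roots (no real roots)


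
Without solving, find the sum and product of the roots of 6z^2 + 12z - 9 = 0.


For az^2+bz+c=0: sum = -b/a, product = c/a.
a=6, b=12, c=-9
Sum = -(12)/6 = -2
Product = (-9)/6 = -3/2


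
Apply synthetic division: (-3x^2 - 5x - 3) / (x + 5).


Synthetic division with c = -5. Coefficients: -3, -5, -3
Bring down -3.
  -3 * -5 = 15; 15 - 5 = 10
  10 * -5 = -50; -50 - 3 = -53
Quotient: -3x + 10, Remainder: -53


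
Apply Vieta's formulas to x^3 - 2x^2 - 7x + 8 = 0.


Monic cubic x^3+bx^2+cx+d=0: sum=-b, pairwise sum=c, product=-d.
b=-2, c=-7, d=8
r1+r2+r3 = 2
r1r2+r1r3+r2r3 = -7
r1r2r3 = -8


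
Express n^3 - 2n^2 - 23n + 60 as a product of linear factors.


Try integer roots (divisors of 60). n=-5: p(-5)=0.
Divide out (n + 5): quotient is n^2 - 7n + 12.
Factor the quadratic: (n - 3)(n - 4)
Result: (n + 5)(n - 3)(n - 4)


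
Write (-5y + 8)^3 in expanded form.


Expand (-5y + 8)^3 by repeated multiplication:
  (-5y + 8)^2 = 25y^2 - 80y + 64
= -125y^3 + 600y^2 - 960y + 512


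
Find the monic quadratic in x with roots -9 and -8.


p(x) = (x + 9)(x + 8)
Expand: x^2 + 17x + 72


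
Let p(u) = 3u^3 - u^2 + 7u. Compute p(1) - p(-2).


p(1) = 9
p(-2) = -42
p(1) - p(-2) = 9 + 42 = 51


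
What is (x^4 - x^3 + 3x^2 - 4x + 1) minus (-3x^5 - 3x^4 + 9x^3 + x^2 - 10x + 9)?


Distribute the minus sign:
  (x^4 - x^3 + 3x^2 - 4x + 1)
- (-3x^5 - 3x^4 + 9x^3 + x^2 - 10x + 9)
Negate second polynomial: 3x^5 + 3x^4 - 9x^3 - x^2 + 10x - 9
Add: 3x^5 + 4x^4 - 10x^3 + 2x^2 + 6x - 8


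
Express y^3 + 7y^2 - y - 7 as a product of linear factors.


Try integer roots (divisors of -7). y=-7: p(-7)=0.
Divide out (y + 7): quotient is y^2 - 1.
Factor the quadratic: (y + 1)(y - 1)
Result: (y + 7)(y + 1)(y - 1)


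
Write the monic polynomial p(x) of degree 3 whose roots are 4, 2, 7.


p(x) = (x - 4)(x - 2)(x - 7)
Expand: x^3 - 13x^2 + 50x - 56


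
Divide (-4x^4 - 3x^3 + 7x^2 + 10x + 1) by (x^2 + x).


(-4x^4 - 3x^3 + 7x^2 + 10x + 1) / (x^2 + x)
Step 1: -4x^2 * (x^2 + x) = -4x^4 - 4x^3; subtract.
Step 2: x * (x^2 + x) = x^3 + x^2; subtract.
Step 3: 6 * (x^2 + x) = 6x^2 + 6x; subtract.
Quotient: -4x^2 + x + 6, Remainder: 4x + 1


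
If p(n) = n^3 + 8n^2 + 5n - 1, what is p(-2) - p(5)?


p(-2) = 13
p(5) = 349
p(-2) - p(5) = 13 - 349 = -336


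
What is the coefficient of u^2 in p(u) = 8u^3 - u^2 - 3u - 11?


Read off the coefficient of u^2: -1


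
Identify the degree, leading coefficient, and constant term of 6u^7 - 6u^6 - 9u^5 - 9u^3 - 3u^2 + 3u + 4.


Highest power of u is 7, with coefficient 6. Constant term is 4.
Degree = 7, leading coefficient = 6, constant term = 4


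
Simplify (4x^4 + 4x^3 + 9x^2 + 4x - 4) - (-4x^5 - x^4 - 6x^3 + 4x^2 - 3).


Distribute the minus sign:
  (4x^4 + 4x^3 + 9x^2 + 4x - 4)
- (-4x^5 - x^4 - 6x^3 + 4x^2 - 3)
Negate second polynomial: 4x^5 + x^4 + 6x^3 - 4x^2 + 3
Add: 4x^5 + 5x^4 + 10x^3 + 5x^2 + 4x - 1


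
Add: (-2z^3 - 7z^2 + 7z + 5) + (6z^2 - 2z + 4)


Align terms by degree and add:
  -2z^3 - 7z^2 + 7z + 5
+ 6z^2 - 2z + 4
= -2z^3 - z^2 + 5z + 9


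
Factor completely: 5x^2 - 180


Roots satisfy r1 + r2 = -b/a = 0 and r1*r2 = c/a = -36.
So r1 = 6, r2 = -6.
5x^2 - 180 = 5(x - r1)(x - r2) = 5(x - 6)(x + 6)


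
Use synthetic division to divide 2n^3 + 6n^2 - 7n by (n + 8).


Synthetic division with c = -8. Coefficients: 2, 6, -7, 0
Bring down 2.
  2 * -8 = -16; -16 + 6 = -10
  -10 * -8 = 80; 80 - 7 = 73
  73 * -8 = -584; -584 + 0 = -584
Quotient: 2n^2 - 10n + 73, Remainder: -584


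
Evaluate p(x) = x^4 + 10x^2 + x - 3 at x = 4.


Using direct substitution:
  1 * (4)^4 = 256
  0 * (4)^3 = 0
  10 * (4)^2 = 160
  1 * (4)^1 = 4
  constant: -3
Sum = 256 + 0 + 160 + 4 - 3 = 417


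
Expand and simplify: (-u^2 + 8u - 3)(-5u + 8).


Distribute each term of the first polynomial:
  (-u^2)(-5u + 8) = 5u^3 - 8u^2
  (8u)(-5u + 8) = -40u^2 + 64u
  (-3)(-5u + 8) = 15u - 24
Sum: 5u^3 - 48u^2 + 79u - 24


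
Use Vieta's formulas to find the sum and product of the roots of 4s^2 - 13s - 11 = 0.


For as^2+bs+c=0: sum = -b/a, product = c/a.
a=4, b=-13, c=-11
Sum = -(-13)/4 = 13/4
Product = (-11)/4 = -11/4


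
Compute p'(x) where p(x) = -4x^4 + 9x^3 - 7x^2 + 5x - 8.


Apply the power rule term by term:
  d/dx(-4x^4) = -16x^3
  d/dx(9x^3) = 27x^2
  d/dx(-7x^2) = -14x
  d/dx(5x) = 5
  d/dx(-8) = 0
p'(x) = -16x^3 + 27x^2 - 14x + 5


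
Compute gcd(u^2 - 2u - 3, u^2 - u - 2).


Factor each:
  u^2 - 2u - 3 = (u + 1)(u - 3)
  u^2 - u - 2 = (u + 1)(u - 2)
Common monic factor: u + 1


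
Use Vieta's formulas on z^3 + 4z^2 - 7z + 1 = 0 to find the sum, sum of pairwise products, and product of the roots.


Monic cubic z^3+bz^2+cz+d=0: sum=-b, pairwise sum=c, product=-d.
b=4, c=-7, d=1
r1+r2+r3 = -4
r1r2+r1r3+r2r3 = -7
r1r2r3 = -1


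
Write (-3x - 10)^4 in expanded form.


Expand (-3x - 10)^4 by repeated multiplication:
  (-3x - 10)^2 = 9x^2 + 60x + 100
  (-3x - 10)^3 = -27x^3 - 270x^2 - 900x - 1000
= 81x^4 + 1080x^3 + 5400x^2 + 12000x + 10000


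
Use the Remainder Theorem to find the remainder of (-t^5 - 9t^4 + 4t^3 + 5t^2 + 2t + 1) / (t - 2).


By the Remainder Theorem, the remainder equals p(2):
  -1*(2)^5 = -32
  -9*(2)^4 = -144
  4*(2)^3 = 32
  5*(2)^2 = 20
  2*(2)^1 = 4
  constant: 1
Sum: -32 - 144 + 32 + 20 + 4 + 1 = -119


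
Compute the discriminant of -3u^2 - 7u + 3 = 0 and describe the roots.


D = b^2 - 4ac = (-7)^2 - 4(-3)(3) = 49 + 36 = 85
Since D > 0: two distinct irrational roots


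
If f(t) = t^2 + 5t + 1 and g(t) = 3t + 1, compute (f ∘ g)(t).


Substitute g(t) into f:
f(g(t)) = 1*(3t + 1)^2 + 5*(3t + 1) + 1
(3t + 1)^2 = 9t^2 + 6t + 1
Expand and combine: 9t^2 + 21t + 7


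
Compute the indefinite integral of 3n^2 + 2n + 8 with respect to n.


Reverse power rule on each term:
  ∫ 3n^2 dn = n^3
  ∫ 2n dn = n^2
  ∫ 8 dn = 8n
F(n) = n^3 + n^2 + 8n + C


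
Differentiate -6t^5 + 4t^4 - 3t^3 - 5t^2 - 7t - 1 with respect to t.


Apply the power rule term by term:
  d/dt(-6t^5) = -30t^4
  d/dt(4t^4) = 16t^3
  d/dt(-3t^3) = -9t^2
  d/dt(-5t^2) = -10t
  d/dt(-7t) = -7
  d/dt(-1) = 0
p'(t) = -30t^4 + 16t^3 - 9t^2 - 10t - 7


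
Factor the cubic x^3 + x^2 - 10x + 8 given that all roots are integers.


Try integer roots (divisors of 8). x=-4: p(-4)=0.
Divide out (x + 4): quotient is x^2 - 3x + 2.
Factor the quadratic: (x - 2)(x - 1)
Result: (x + 4)(x - 2)(x - 1)


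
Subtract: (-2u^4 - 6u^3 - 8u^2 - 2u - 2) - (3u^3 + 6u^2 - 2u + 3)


Distribute the minus sign:
  (-2u^4 - 6u^3 - 8u^2 - 2u - 2)
- (3u^3 + 6u^2 - 2u + 3)
Negate second polynomial: -3u^3 - 6u^2 + 2u - 3
Add: -2u^4 - 9u^3 - 14u^2 - 5


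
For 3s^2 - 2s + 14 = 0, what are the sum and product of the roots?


For as^2+bs+c=0: sum = -b/a, product = c/a.
a=3, b=-2, c=14
Sum = -(-2)/3 = 2/3
Product = (14)/3 = 14/3


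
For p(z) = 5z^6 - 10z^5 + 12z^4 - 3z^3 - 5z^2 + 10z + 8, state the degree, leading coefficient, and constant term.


Highest power of z is 6, with coefficient 5. Constant term is 8.
Degree = 6, leading coefficient = 5, constant term = 8


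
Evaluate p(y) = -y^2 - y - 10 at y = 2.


Using direct substitution:
  -1 * (2)^2 = -4
  -1 * (2)^1 = -2
  constant: -10
Sum = -4 - 2 - 10 = -16


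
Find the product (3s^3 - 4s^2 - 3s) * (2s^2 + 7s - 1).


Distribute each term of the first polynomial:
  (3s^3)(2s^2 + 7s - 1) = 6s^5 + 21s^4 - 3s^3
  (-4s^2)(2s^2 + 7s - 1) = -8s^4 - 28s^3 + 4s^2
  (-3s)(2s^2 + 7s - 1) = -6s^3 - 21s^2 + 3s
Sum: 6s^5 + 13s^4 - 37s^3 - 17s^2 + 3s


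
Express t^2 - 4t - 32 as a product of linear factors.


Roots satisfy r1 + r2 = -b/a = 4 and r1*r2 = c/a = -32.
So r1 = 8, r2 = -4.
t^2 - 4t - 32 = (t - r1)(t - r2) = (t - 8)(t + 4)


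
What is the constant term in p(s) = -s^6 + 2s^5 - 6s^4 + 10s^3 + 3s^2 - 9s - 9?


Read off the constant term: -9


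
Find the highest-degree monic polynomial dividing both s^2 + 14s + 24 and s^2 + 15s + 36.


Factor each:
  s^2 + 14s + 24 = (s + 12)(s + 2)
  s^2 + 15s + 36 = (s + 12)(s + 3)
Common monic factor: s + 12


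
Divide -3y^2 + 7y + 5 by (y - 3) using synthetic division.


Synthetic division with c = 3. Coefficients: -3, 7, 5
Bring down -3.
  -3 * 3 = -9; -9 + 7 = -2
  -2 * 3 = -6; -6 + 5 = -1
Quotient: -3y - 2, Remainder: -1


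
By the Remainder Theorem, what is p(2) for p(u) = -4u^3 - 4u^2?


By the Remainder Theorem, the remainder equals p(2):
  -4*(2)^3 = -32
  -4*(2)^2 = -16
  0*(2)^1 = 0
  constant: 0
Sum: -32 - 16 + 0 + 0 = -48


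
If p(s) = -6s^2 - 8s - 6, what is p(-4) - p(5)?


p(-4) = -70
p(5) = -196
p(-4) - p(5) = -70 + 196 = 126


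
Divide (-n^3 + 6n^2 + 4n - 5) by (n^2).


(-n^3 + 6n^2 + 4n - 5) / (n^2)
Step 1: -n * (n^2) = -n^3; subtract.
Step 2: 6 * (n^2) = 6n^2; subtract.
Quotient: -n + 6, Remainder: 4n - 5


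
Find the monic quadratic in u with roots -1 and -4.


p(u) = (u + 1)(u + 4)
Expand: u^2 + 5u + 4


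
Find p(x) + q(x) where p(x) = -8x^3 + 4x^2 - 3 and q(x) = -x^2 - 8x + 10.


Align terms by degree and add:
  -8x^3 + 4x^2 - 3
  -x^2 - 8x + 10
= -8x^3 + 3x^2 - 8x + 7


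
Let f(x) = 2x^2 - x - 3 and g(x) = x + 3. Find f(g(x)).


Substitute g(x) into f:
f(g(x)) = 2*(x + 3)^2 + (-1)*(x + 3) + (-3)
(x + 3)^2 = x^2 + 6x + 9
Expand and combine: 2x^2 + 11x + 12


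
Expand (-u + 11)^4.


Expand (-u + 11)^4 by repeated multiplication:
  (-u + 11)^2 = u^2 - 22u + 121
  (-u + 11)^3 = -u^3 + 33u^2 - 363u + 1331
= u^4 - 44u^3 + 726u^2 - 5324u + 14641


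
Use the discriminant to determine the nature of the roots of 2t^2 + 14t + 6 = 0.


D = b^2 - 4ac = (14)^2 - 4(2)(6) = 196 - 48 = 148
Since D > 0: two distinct irrational roots


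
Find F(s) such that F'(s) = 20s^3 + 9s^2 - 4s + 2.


Reverse power rule on each term:
  ∫ 20s^3 ds = 5s^4
  ∫ 9s^2 ds = 3s^3
  ∫ -4s ds = -2s^2
  ∫ 2 ds = 2s
F(s) = 5s^4 + 3s^3 - 2s^2 + 2s + C


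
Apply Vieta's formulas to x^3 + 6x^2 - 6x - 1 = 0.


Monic cubic x^3+bx^2+cx+d=0: sum=-b, pairwise sum=c, product=-d.
b=6, c=-6, d=-1
r1+r2+r3 = -6
r1r2+r1r3+r2r3 = -6
r1r2r3 = 1


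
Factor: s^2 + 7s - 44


Roots satisfy r1 + r2 = -b/a = -7 and r1*r2 = c/a = -44.
So r1 = 4, r2 = -11.
s^2 + 7s - 44 = (s - r1)(s - r2) = (s - 4)(s + 11)


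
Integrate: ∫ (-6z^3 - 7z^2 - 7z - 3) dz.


Reverse power rule on each term:
  ∫ -6z^3 dz = -(3/2)z^4
  ∫ -7z^2 dz = -(7/3)z^3
  ∫ -7z dz = -(7/2)z^2
  ∫ -3 dz = -3z
F(z) = -(3/2)z^4 - (7/3)z^3 - (7/2)z^2 - 3z + C


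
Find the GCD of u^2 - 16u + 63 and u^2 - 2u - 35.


Factor each:
  u^2 - 16u + 63 = (u - 7)(u - 9)
  u^2 - 2u - 35 = (u - 7)(u + 5)
Common monic factor: u - 7


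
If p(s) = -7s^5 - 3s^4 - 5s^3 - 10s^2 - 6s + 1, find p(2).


Using direct substitution:
  -7 * (2)^5 = -224
  -3 * (2)^4 = -48
  -5 * (2)^3 = -40
  -10 * (2)^2 = -40
  -6 * (2)^1 = -12
  constant: 1
Sum = -224 - 48 - 40 - 40 - 12 + 1 = -363


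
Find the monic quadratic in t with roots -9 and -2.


p(t) = (t + 9)(t + 2)
Expand: t^2 + 11t + 18


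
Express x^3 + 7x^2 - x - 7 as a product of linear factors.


Try integer roots (divisors of -7). x=-1: p(-1)=0.
Divide out (x + 1): quotient is x^2 + 6x - 7.
Factor the quadratic: (x - 1)(x + 7)
Result: (x + 1)(x - 1)(x + 7)


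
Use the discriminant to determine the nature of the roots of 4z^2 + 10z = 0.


D = b^2 - 4ac = (10)^2 - 4(4)(0) = 100 = 100
Since D > 0: two distinct rational roots


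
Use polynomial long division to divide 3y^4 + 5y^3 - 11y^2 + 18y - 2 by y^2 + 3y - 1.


(3y^4 + 5y^3 - 11y^2 + 18y - 2) / (y^2 + 3y - 1)
Step 1: 3y^2 * (y^2 + 3y - 1) = 3y^4 + 9y^3 - 3y^2; subtract.
Step 2: -4y * (y^2 + 3y - 1) = -4y^3 - 12y^2 + 4y; subtract.
Step 3: 4 * (y^2 + 3y - 1) = 4y^2 + 12y - 4; subtract.
Quotient: 3y^2 - 4y + 4, Remainder: 2y + 2


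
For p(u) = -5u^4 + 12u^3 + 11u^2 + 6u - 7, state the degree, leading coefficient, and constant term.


Highest power of u is 4, with coefficient -5. Constant term is -7.
Degree = 4, leading coefficient = -5, constant term = -7


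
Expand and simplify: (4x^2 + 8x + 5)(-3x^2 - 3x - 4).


Distribute each term of the first polynomial:
  (4x^2)(-3x^2 - 3x - 4) = -12x^4 - 12x^3 - 16x^2
  (8x)(-3x^2 - 3x - 4) = -24x^3 - 24x^2 - 32x
  (5)(-3x^2 - 3x - 4) = -15x^2 - 15x - 20
Sum: -12x^4 - 36x^3 - 55x^2 - 47x - 20
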